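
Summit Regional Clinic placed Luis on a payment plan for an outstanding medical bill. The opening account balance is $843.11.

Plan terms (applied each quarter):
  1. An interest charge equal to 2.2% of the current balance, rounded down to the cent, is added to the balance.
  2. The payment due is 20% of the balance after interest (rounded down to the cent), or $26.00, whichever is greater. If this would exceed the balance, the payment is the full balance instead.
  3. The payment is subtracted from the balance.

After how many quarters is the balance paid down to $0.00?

Quarter 1: $843.11 +$18.54 interest = $861.65; pay $172.33 → $689.32
Quarter 2: $689.32 +$15.16 interest = $704.48; pay $140.89 → $563.59
Quarter 3: $563.59 +$12.39 interest = $575.98; pay $115.19 → $460.79
Quarter 4: $460.79 +$10.13 interest = $470.92; pay $94.18 → $376.74
Quarter 5: $376.74 +$8.28 interest = $385.02; pay $77.00 → $308.02
Quarter 6: $308.02 +$6.77 interest = $314.79; pay $62.95 → $251.84
Quarter 7: $251.84 +$5.54 interest = $257.38; pay $51.47 → $205.91
Quarter 8: $205.91 +$4.53 interest = $210.44; pay $42.08 → $168.36
Quarter 9: $168.36 +$3.70 interest = $172.06; pay $34.41 → $137.65
Quarter 10: $137.65 +$3.02 interest = $140.67; pay $28.13 → $112.54
Quarter 11: $112.54 +$2.47 interest = $115.01; pay $26.00 → $89.01
Quarter 12: $89.01 +$1.95 interest = $90.96; pay $26.00 → $64.96
Quarter 13: $64.96 +$1.42 interest = $66.38; pay $26.00 → $40.38
Quarter 14: $40.38 +$0.88 interest = $41.26; pay $26.00 → $15.26
Quarter 15: $15.26 +$0.33 interest = $15.59; pay $15.59 → $0.00
Balance reaches $0.00 in quarter 15.

15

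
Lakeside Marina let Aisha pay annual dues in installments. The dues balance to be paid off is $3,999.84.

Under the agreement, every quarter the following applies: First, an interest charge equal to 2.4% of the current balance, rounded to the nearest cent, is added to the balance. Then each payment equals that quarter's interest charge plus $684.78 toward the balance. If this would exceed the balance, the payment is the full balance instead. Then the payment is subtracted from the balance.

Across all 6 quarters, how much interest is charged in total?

$329.46

Quarter 1: opening $3,999.84; interest $96.00 → $4,095.84; payment $780.78; balance $3,315.06
Quarter 2: opening $3,315.06; interest $79.56 → $3,394.62; payment $764.34; balance $2,630.28
Quarter 3: opening $2,630.28; interest $63.13 → $2,693.41; payment $747.91; balance $1,945.50
Quarter 4: opening $1,945.50; interest $46.69 → $1,992.19; payment $731.47; balance $1,260.72
Quarter 5: opening $1,260.72; interest $30.26 → $1,290.98; payment $715.04; balance $575.94
Quarter 6: opening $575.94; interest $13.82 → $589.76; payment $589.76; balance $0.00
Total interest: $96.00 + $79.56 + $63.13 + $46.69 + $30.26 + $13.82 = $329.46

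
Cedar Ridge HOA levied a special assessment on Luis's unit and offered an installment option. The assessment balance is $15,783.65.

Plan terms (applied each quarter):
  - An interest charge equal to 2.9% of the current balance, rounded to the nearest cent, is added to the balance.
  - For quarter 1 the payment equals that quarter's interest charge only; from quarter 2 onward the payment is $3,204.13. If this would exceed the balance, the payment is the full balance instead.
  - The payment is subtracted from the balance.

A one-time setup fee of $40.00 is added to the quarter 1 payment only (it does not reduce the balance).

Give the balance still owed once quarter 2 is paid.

$13,037.25

# | Opening | Interest | Payment | Fee | End bal
1 | $15,783.65 | $457.73 | $457.73 | $40.00 | $15,783.65
2 | $15,783.65 | $457.73 | $3,204.13 | — | $13,037.25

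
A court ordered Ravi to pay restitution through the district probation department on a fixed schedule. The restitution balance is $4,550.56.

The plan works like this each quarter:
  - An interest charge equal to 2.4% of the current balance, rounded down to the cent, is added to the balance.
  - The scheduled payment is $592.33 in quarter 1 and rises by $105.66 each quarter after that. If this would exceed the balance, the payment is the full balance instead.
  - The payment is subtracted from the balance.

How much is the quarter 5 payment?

Quarter 1: opening $4,550.56; interest $109.21 → $4,659.77; payment $592.33; balance $4,067.44
Quarter 2: opening $4,067.44; interest $97.61 → $4,165.05; payment $697.99; balance $3,467.06
Quarter 3: opening $3,467.06; interest $83.20 → $3,550.26; payment $803.65; balance $2,746.61
Quarter 4: opening $2,746.61; interest $65.91 → $2,812.52; payment $909.31; balance $1,903.21
Quarter 5: opening $1,903.21; interest $45.67 → $1,948.88; payment $1,014.97; balance $933.91

$1,014.97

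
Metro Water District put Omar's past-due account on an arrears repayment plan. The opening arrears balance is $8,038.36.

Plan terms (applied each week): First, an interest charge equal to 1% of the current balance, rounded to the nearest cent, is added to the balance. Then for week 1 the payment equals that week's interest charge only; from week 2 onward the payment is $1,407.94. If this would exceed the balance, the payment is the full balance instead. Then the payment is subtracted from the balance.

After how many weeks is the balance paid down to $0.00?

Week 1: opening $8,038.36; interest $80.38 → $8,118.74; payment $80.38; balance $8,038.36
Week 2: opening $8,038.36; interest $80.38 → $8,118.74; payment $1,407.94; balance $6,710.80
Week 3: opening $6,710.80; interest $67.11 → $6,777.91; payment $1,407.94; balance $5,369.97
Week 4: opening $5,369.97; interest $53.70 → $5,423.67; payment $1,407.94; balance $4,015.73
Week 5: opening $4,015.73; interest $40.16 → $4,055.89; payment $1,407.94; balance $2,647.95
Week 6: opening $2,647.95; interest $26.48 → $2,674.43; payment $1,407.94; balance $1,266.49
Week 7: opening $1,266.49; interest $12.66 → $1,279.15; payment $1,279.15; balance $0.00
Balance reaches $0.00 in week 7.

7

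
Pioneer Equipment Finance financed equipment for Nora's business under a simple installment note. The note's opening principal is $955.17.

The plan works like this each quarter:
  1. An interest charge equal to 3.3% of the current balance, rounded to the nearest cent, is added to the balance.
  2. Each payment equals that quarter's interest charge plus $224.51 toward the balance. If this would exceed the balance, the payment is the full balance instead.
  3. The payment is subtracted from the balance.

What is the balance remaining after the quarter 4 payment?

$57.13

Quarter 1: $955.17 +$31.52 interest = $986.69; pay $256.03 → $730.66
Quarter 2: $730.66 +$24.11 interest = $754.77; pay $248.62 → $506.15
Quarter 3: $506.15 +$16.70 interest = $522.85; pay $241.21 → $281.64
Quarter 4: $281.64 +$9.29 interest = $290.93; pay $233.80 → $57.13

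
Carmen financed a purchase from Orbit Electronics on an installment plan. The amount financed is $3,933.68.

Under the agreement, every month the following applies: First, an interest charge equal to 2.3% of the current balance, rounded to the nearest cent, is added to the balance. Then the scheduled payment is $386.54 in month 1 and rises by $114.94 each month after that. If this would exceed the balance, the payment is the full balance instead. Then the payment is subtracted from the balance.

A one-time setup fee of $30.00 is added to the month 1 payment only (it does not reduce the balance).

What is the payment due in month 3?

# | Opening | Interest | Payment | Fee | End bal
1 | $3,933.68 | $90.47 | $386.54 | $30.00 | $3,637.61
2 | $3,637.61 | $83.67 | $501.48 | — | $3,219.80
3 | $3,219.80 | $74.06 | $616.42 | — | $2,677.44

$616.42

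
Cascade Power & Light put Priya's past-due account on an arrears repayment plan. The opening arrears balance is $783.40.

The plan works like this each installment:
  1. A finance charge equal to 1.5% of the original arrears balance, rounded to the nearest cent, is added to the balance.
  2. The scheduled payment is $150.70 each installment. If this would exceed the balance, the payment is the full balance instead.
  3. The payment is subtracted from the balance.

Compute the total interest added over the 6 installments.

# | Opening | Interest | Payment | End bal
1 | $783.40 | $11.75 | $150.70 | $644.45
2 | $644.45 | $11.75 | $150.70 | $505.50
3 | $505.50 | $11.75 | $150.70 | $366.55
4 | $366.55 | $11.75 | $150.70 | $227.60
5 | $227.60 | $11.75 | $150.70 | $88.65
6 | $88.65 | $11.75 | $100.40 | $0.00
Total interest: $11.75 + $11.75 + $11.75 + $11.75 + $11.75 + $11.75 = $70.50

$70.50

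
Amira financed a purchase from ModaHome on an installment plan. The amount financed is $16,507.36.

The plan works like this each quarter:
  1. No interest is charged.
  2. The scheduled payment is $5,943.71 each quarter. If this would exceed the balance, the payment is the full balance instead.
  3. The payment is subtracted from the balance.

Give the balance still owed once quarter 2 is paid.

$4,619.94

Quarter 1: opening $16,507.36; payment $5,943.71; balance $10,563.65
Quarter 2: opening $10,563.65; payment $5,943.71; balance $4,619.94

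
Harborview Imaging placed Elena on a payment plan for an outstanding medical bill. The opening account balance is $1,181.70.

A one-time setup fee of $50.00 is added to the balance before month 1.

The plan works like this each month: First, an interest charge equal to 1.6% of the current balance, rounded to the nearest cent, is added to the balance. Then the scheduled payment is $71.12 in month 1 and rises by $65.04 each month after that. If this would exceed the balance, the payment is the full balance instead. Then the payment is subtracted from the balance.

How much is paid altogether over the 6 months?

Month 1: opening $1,231.70; interest $19.71 → $1,251.41; payment $71.12; balance $1,180.29
Month 2: opening $1,180.29; interest $18.88 → $1,199.17; payment $136.16; balance $1,063.01
Month 3: opening $1,063.01; interest $17.01 → $1,080.02; payment $201.20; balance $878.82
Month 4: opening $878.82; interest $14.06 → $892.88; payment $266.24; balance $626.64
Month 5: opening $626.64; interest $10.03 → $636.67; payment $331.28; balance $305.39
Month 6: opening $305.39; interest $4.89 → $310.28; payment $310.28; balance $0.00
Total paid: $1,316.28

$1,316.28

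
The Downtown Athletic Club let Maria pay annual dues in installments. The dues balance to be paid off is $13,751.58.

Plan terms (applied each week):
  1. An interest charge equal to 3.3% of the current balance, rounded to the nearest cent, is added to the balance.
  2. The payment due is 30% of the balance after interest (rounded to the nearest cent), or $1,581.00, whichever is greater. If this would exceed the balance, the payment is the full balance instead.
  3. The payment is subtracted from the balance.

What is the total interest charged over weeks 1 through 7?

# | Opening | Interest | Payment | End bal
1 | $13,751.58 | $453.80 | $4,261.61 | $9,943.77
2 | $9,943.77 | $328.14 | $3,081.57 | $7,190.34
3 | $7,190.34 | $237.28 | $2,228.29 | $5,199.33
4 | $5,199.33 | $171.58 | $1,611.27 | $3,759.64
5 | $3,759.64 | $124.07 | $1,581.00 | $2,302.71
6 | $2,302.71 | $75.99 | $1,581.00 | $797.70
7 | $797.70 | $26.32 | $824.02 | $0.00
Total interest: $453.80 + $328.14 + $237.28 + $171.58 + $124.07 + $75.99 + $26.32 = $1,417.18

$1,417.18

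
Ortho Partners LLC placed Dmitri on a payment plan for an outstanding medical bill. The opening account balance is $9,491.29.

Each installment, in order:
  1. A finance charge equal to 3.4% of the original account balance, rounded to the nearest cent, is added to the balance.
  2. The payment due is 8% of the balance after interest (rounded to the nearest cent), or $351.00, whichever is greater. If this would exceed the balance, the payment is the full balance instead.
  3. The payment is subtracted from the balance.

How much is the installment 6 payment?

# | Opening | Interest | Payment | End bal
1 | $9,491.29 | $322.70 | $785.12 | $9,028.87
2 | $9,028.87 | $322.70 | $748.13 | $8,603.44
3 | $8,603.44 | $322.70 | $714.09 | $8,212.05
4 | $8,212.05 | $322.70 | $682.78 | $7,851.97
5 | $7,851.97 | $322.70 | $653.97 | $7,520.70
6 | $7,520.70 | $322.70 | $627.47 | $7,215.93

$627.47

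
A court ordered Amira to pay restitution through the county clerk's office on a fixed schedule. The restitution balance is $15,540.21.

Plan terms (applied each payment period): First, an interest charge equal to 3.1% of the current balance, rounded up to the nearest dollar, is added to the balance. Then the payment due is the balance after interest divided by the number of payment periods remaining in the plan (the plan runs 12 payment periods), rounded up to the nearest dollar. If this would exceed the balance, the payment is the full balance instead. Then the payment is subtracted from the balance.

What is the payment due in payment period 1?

# | Opening | Interest | Payment | End bal
1 | $15,540.21 | $482.00 | $1,336.00 | $14,686.21

$1,336.00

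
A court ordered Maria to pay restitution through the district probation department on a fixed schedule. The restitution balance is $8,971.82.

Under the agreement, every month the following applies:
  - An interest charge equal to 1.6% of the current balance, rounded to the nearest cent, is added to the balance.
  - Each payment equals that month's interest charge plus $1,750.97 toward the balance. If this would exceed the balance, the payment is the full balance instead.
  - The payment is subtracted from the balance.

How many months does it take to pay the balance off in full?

Month 1: $8,971.82 +$143.55 interest = $9,115.37; pay $1,894.52 → $7,220.85
Month 2: $7,220.85 +$115.53 interest = $7,336.38; pay $1,866.50 → $5,469.88
Month 3: $5,469.88 +$87.52 interest = $5,557.40; pay $1,838.49 → $3,718.91
Month 4: $3,718.91 +$59.50 interest = $3,778.41; pay $1,810.47 → $1,967.94
Month 5: $1,967.94 +$31.49 interest = $1,999.43; pay $1,782.46 → $216.97
Month 6: $216.97 +$3.47 interest = $220.44; pay $220.44 → $0.00
Balance reaches $0.00 in month 6.

6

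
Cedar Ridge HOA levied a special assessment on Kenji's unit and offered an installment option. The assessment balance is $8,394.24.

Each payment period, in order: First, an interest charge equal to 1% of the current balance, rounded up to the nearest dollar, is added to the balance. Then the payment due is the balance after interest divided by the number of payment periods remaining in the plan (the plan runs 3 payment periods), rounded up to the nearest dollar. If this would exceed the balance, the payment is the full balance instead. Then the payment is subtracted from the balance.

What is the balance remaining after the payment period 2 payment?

Payment period 1: $8,394.24 +$84.00 interest = $8,478.24; pay $2,827.00 → $5,651.24
Payment period 2: $5,651.24 +$57.00 interest = $5,708.24; pay $2,855.00 → $2,853.24

$2,853.24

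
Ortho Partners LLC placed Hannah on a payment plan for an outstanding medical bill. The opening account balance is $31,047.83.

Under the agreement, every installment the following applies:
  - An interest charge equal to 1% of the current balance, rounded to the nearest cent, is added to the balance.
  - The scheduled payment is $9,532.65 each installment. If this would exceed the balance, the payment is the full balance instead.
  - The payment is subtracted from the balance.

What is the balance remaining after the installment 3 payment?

$3,103.73

Installment 1: opening $31,047.83; interest $310.48 → $31,358.31; payment $9,532.65; balance $21,825.66
Installment 2: opening $21,825.66; interest $218.26 → $22,043.92; payment $9,532.65; balance $12,511.27
Installment 3: opening $12,511.27; interest $125.11 → $12,636.38; payment $9,532.65; balance $3,103.73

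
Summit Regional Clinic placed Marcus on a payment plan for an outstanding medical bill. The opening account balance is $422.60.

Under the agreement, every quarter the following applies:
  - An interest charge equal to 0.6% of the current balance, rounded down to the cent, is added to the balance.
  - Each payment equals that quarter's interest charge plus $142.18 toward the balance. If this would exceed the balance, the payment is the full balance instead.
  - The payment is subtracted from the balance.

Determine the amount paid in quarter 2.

# | Opening | Interest | Payment | End bal
1 | $422.60 | $2.53 | $144.71 | $280.42
2 | $280.42 | $1.68 | $143.86 | $138.24

$143.86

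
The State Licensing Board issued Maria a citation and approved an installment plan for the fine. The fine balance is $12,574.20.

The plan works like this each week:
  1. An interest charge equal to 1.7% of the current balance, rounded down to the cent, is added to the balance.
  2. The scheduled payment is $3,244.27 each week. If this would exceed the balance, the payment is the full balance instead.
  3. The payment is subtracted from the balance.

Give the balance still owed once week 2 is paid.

$6,461.66

# | Opening | Interest | Payment | End bal
1 | $12,574.20 | $213.76 | $3,244.27 | $9,543.69
2 | $9,543.69 | $162.24 | $3,244.27 | $6,461.66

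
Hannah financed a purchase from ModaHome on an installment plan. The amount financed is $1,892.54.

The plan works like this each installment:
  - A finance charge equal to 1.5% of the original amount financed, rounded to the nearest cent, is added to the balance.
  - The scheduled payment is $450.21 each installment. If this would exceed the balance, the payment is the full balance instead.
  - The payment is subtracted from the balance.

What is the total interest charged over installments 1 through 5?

$141.95

Installment 1: opening $1,892.54; interest $28.39 → $1,920.93; payment $450.21; balance $1,470.72
Installment 2: opening $1,470.72; interest $28.39 → $1,499.11; payment $450.21; balance $1,048.90
Installment 3: opening $1,048.90; interest $28.39 → $1,077.29; payment $450.21; balance $627.08
Installment 4: opening $627.08; interest $28.39 → $655.47; payment $450.21; balance $205.26
Installment 5: opening $205.26; interest $28.39 → $233.65; payment $233.65; balance $0.00
Total interest: $28.39 + $28.39 + $28.39 + $28.39 + $28.39 = $141.95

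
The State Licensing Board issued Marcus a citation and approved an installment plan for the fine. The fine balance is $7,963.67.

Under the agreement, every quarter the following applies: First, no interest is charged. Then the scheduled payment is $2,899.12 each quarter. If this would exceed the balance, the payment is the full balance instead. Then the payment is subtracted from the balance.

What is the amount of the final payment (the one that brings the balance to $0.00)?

$2,165.43

# | Opening | Payment | End bal
1 | $7,963.67 | $2,899.12 | $5,064.55
2 | $5,064.55 | $2,899.12 | $2,165.43
3 | $2,165.43 | $2,165.43 | $0.00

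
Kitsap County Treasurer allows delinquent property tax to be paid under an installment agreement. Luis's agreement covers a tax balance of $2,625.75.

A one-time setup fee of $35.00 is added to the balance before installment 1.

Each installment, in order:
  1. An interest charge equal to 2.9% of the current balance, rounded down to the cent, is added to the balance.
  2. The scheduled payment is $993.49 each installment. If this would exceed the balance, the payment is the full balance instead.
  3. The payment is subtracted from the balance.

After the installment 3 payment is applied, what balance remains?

$0.00

# | Opening | Interest | Payment | End bal
1 | $2,660.75 | $77.16 | $993.49 | $1,744.42
2 | $1,744.42 | $50.58 | $993.49 | $801.51
3 | $801.51 | $23.24 | $824.75 | $0.00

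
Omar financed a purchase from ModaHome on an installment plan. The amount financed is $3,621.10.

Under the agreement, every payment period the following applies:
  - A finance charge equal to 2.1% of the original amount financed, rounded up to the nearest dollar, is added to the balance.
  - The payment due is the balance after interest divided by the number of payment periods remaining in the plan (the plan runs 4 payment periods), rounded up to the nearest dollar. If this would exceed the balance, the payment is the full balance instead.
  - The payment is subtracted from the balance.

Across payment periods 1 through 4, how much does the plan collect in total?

$3,929.10

Payment period 1: $3,621.10 +$77.00 interest = $3,698.10; pay $925.00 → $2,773.10
Payment period 2: $2,773.10 +$77.00 interest = $2,850.10; pay $951.00 → $1,899.10
Payment period 3: $1,899.10 +$77.00 interest = $1,976.10; pay $989.00 → $987.10
Payment period 4: $987.10 +$77.00 interest = $1,064.10; pay $1,064.10 → $0.00
Total paid: $3,929.10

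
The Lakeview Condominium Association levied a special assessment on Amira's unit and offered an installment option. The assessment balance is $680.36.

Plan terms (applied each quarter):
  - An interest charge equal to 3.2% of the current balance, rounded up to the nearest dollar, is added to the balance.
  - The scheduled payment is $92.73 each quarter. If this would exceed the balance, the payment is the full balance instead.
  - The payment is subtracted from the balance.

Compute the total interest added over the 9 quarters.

$113.00

Quarter 1: opening $680.36; interest $22.00 → $702.36; payment $92.73; balance $609.63
Quarter 2: opening $609.63; interest $20.00 → $629.63; payment $92.73; balance $536.90
Quarter 3: opening $536.90; interest $18.00 → $554.90; payment $92.73; balance $462.17
Quarter 4: opening $462.17; interest $15.00 → $477.17; payment $92.73; balance $384.44
Quarter 5: opening $384.44; interest $13.00 → $397.44; payment $92.73; balance $304.71
Quarter 6: opening $304.71; interest $10.00 → $314.71; payment $92.73; balance $221.98
Quarter 7: opening $221.98; interest $8.00 → $229.98; payment $92.73; balance $137.25
Quarter 8: opening $137.25; interest $5.00 → $142.25; payment $92.73; balance $49.52
Quarter 9: opening $49.52; interest $2.00 → $51.52; payment $51.52; balance $0.00
Total interest: $22.00 + $20.00 + $18.00 + $15.00 + $13.00 + $10.00 + $8.00 + $5.00 + $2.00 = $113.00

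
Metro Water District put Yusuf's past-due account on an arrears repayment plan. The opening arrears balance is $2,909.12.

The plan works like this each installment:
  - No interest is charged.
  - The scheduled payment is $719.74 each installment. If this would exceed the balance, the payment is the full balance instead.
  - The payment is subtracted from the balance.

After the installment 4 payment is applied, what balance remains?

$30.16

Installment 1: opening $2,909.12; payment $719.74; balance $2,189.38
Installment 2: opening $2,189.38; payment $719.74; balance $1,469.64
Installment 3: opening $1,469.64; payment $719.74; balance $749.90
Installment 4: opening $749.90; payment $719.74; balance $30.16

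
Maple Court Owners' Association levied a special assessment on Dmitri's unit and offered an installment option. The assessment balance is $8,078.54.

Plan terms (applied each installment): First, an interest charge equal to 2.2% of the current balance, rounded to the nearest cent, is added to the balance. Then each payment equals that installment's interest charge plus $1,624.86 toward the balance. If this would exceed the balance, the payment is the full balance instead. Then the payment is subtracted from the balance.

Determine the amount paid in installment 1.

# | Opening | Interest | Payment | End bal
1 | $8,078.54 | $177.73 | $1,802.59 | $6,453.68

$1,802.59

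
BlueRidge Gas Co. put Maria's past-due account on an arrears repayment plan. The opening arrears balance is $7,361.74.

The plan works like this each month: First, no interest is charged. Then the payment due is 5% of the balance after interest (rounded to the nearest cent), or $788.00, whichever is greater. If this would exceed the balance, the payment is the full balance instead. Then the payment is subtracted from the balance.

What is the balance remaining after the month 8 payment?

$1,057.74

# | Opening | Payment | End bal
1 | $7,361.74 | $788.00 | $6,573.74
2 | $6,573.74 | $788.00 | $5,785.74
3 | $5,785.74 | $788.00 | $4,997.74
4 | $4,997.74 | $788.00 | $4,209.74
5 | $4,209.74 | $788.00 | $3,421.74
6 | $3,421.74 | $788.00 | $2,633.74
7 | $2,633.74 | $788.00 | $1,845.74
8 | $1,845.74 | $788.00 | $1,057.74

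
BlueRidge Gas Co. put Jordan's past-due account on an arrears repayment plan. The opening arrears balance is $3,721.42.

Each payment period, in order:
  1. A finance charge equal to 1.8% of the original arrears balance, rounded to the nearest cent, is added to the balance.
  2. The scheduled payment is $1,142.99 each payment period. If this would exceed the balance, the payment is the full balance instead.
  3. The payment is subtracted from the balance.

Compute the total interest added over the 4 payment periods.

$267.96

# | Opening | Interest | Payment | End bal
1 | $3,721.42 | $66.99 | $1,142.99 | $2,645.42
2 | $2,645.42 | $66.99 | $1,142.99 | $1,569.42
3 | $1,569.42 | $66.99 | $1,142.99 | $493.42
4 | $493.42 | $66.99 | $560.41 | $0.00
Total interest: $66.99 + $66.99 + $66.99 + $66.99 = $267.96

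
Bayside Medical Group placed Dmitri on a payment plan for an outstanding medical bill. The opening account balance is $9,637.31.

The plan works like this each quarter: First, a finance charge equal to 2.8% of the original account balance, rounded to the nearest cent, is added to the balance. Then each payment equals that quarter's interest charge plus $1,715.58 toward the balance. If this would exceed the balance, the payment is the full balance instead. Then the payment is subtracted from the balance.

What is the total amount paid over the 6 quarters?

# | Opening | Interest | Payment | End bal
1 | $9,637.31 | $269.84 | $1,985.42 | $7,921.73
2 | $7,921.73 | $269.84 | $1,985.42 | $6,206.15
3 | $6,206.15 | $269.84 | $1,985.42 | $4,490.57
4 | $4,490.57 | $269.84 | $1,985.42 | $2,774.99
5 | $2,774.99 | $269.84 | $1,985.42 | $1,059.41
6 | $1,059.41 | $269.84 | $1,329.25 | $0.00
Total paid: $11,256.35

$11,256.35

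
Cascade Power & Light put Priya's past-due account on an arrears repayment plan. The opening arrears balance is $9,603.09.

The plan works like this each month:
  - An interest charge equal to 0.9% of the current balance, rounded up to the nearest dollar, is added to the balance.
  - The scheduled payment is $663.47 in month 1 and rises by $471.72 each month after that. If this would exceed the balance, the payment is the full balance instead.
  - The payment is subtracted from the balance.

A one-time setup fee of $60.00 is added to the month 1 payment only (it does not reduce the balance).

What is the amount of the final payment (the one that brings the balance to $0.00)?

$1,925.54

# | Opening | Interest | Payment | Fee | End bal
1 | $9,603.09 | $87.00 | $663.47 | $60.00 | $9,026.62
2 | $9,026.62 | $82.00 | $1,135.19 | — | $7,973.43
3 | $7,973.43 | $72.00 | $1,606.91 | — | $6,438.52
4 | $6,438.52 | $58.00 | $2,078.63 | — | $4,417.89
5 | $4,417.89 | $40.00 | $2,550.35 | — | $1,907.54
6 | $1,907.54 | $18.00 | $1,925.54 | — | $0.00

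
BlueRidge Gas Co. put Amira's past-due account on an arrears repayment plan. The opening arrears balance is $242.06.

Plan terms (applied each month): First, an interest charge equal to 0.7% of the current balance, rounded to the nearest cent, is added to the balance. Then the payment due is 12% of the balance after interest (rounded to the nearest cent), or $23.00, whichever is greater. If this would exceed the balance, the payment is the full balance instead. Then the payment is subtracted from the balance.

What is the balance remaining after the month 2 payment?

$190.08

Month 1: $242.06 +$1.69 interest = $243.75; pay $29.25 → $214.50
Month 2: $214.50 +$1.50 interest = $216.00; pay $25.92 → $190.08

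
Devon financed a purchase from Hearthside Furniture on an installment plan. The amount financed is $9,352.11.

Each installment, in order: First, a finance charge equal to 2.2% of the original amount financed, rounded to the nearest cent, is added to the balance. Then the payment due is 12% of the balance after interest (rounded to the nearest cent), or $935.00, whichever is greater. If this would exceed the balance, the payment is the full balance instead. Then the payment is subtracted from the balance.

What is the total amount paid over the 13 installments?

Installment 1: opening $9,352.11; interest $205.75 → $9,557.86; payment $1,146.94; balance $8,410.92
Installment 2: opening $8,410.92; interest $205.75 → $8,616.67; payment $1,034.00; balance $7,582.67
Installment 3: opening $7,582.67; interest $205.75 → $7,788.42; payment $935.00; balance $6,853.42
Installment 4: opening $6,853.42; interest $205.75 → $7,059.17; payment $935.00; balance $6,124.17
Installment 5: opening $6,124.17; interest $205.75 → $6,329.92; payment $935.00; balance $5,394.92
Installment 6: opening $5,394.92; interest $205.75 → $5,600.67; payment $935.00; balance $4,665.67
Installment 7: opening $4,665.67; interest $205.75 → $4,871.42; payment $935.00; balance $3,936.42
Installment 8: opening $3,936.42; interest $205.75 → $4,142.17; payment $935.00; balance $3,207.17
Installment 9: opening $3,207.17; interest $205.75 → $3,412.92; payment $935.00; balance $2,477.92
Installment 10: opening $2,477.92; interest $205.75 → $2,683.67; payment $935.00; balance $1,748.67
Installment 11: opening $1,748.67; interest $205.75 → $1,954.42; payment $935.00; balance $1,019.42
Installment 12: opening $1,019.42; interest $205.75 → $1,225.17; payment $935.00; balance $290.17
Installment 13: opening $290.17; interest $205.75 → $495.92; payment $495.92; balance $0.00
Total paid: $12,026.86

$12,026.86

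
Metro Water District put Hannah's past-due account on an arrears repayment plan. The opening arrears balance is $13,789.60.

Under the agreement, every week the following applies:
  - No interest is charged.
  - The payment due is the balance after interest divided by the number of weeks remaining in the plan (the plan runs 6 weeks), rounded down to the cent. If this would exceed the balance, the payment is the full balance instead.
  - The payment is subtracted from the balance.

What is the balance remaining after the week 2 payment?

$9,193.08

# | Opening | Payment | End bal
1 | $13,789.60 | $2,298.26 | $11,491.34
2 | $11,491.34 | $2,298.26 | $9,193.08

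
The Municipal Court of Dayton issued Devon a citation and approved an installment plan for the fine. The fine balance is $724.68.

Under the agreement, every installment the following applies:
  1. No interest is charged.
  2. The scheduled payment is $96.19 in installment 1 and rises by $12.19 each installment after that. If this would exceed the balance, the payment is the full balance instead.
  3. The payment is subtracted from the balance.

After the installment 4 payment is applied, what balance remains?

$266.78

Installment 1: opening $724.68; payment $96.19; balance $628.49
Installment 2: opening $628.49; payment $108.38; balance $520.11
Installment 3: opening $520.11; payment $120.57; balance $399.54
Installment 4: opening $399.54; payment $132.76; balance $266.78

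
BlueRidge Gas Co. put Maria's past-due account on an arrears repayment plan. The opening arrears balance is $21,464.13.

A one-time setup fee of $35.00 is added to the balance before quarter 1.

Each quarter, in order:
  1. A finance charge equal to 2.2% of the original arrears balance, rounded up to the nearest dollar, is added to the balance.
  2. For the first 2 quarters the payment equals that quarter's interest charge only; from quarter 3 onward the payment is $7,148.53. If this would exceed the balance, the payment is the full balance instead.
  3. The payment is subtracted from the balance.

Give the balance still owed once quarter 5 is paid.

$1,472.54

Quarter 1: $21,499.13 +$473.00 interest = $21,972.13; pay $473.00 → $21,499.13
Quarter 2: $21,499.13 +$473.00 interest = $21,972.13; pay $473.00 → $21,499.13
Quarter 3: $21,499.13 +$473.00 interest = $21,972.13; pay $7,148.53 → $14,823.60
Quarter 4: $14,823.60 +$473.00 interest = $15,296.60; pay $7,148.53 → $8,148.07
Quarter 5: $8,148.07 +$473.00 interest = $8,621.07; pay $7,148.53 → $1,472.54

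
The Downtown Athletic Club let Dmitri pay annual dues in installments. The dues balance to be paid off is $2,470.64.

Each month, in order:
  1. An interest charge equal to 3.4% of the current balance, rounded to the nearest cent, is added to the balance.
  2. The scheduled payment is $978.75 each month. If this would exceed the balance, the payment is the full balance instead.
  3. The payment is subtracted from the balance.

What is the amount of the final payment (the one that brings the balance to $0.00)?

$672.84

Month 1: $2,470.64 +$84.00 interest = $2,554.64; pay $978.75 → $1,575.89
Month 2: $1,575.89 +$53.58 interest = $1,629.47; pay $978.75 → $650.72
Month 3: $650.72 +$22.12 interest = $672.84; pay $672.84 → $0.00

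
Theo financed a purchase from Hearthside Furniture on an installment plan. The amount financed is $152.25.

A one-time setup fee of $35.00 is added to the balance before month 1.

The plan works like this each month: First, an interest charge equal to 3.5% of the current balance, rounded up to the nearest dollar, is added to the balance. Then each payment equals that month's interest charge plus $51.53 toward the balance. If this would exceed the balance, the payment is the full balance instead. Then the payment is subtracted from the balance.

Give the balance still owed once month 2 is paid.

$84.19

Month 1: opening $187.25; interest $7.00 → $194.25; payment $58.53; balance $135.72
Month 2: opening $135.72; interest $5.00 → $140.72; payment $56.53; balance $84.19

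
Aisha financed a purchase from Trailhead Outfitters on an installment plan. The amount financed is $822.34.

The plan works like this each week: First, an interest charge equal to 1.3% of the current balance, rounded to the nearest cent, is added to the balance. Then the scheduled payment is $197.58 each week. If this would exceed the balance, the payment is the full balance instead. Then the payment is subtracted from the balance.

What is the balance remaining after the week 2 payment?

Week 1: $822.34 +$10.69 interest = $833.03; pay $197.58 → $635.45
Week 2: $635.45 +$8.26 interest = $643.71; pay $197.58 → $446.13

$446.13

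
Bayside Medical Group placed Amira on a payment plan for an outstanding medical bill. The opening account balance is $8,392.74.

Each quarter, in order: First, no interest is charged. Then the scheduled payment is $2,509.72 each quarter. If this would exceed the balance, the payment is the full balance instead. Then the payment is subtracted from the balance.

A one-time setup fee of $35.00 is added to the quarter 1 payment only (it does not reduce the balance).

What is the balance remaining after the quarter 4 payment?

$0.00

Quarter 1: $8,392.74 − $2,509.72 (+ $35.00 fee) → $5,883.02
Quarter 2: $5,883.02 − $2,509.72 → $3,373.30
Quarter 3: $3,373.30 − $2,509.72 → $863.58
Quarter 4: $863.58 − $863.58 → $0.00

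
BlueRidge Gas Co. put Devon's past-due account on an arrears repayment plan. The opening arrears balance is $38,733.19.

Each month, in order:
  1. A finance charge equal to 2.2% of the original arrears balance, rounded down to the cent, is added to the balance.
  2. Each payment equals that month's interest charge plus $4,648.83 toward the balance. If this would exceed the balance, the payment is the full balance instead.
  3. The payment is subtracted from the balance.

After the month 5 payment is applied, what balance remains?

$15,489.04

Month 1: $38,733.19 +$852.13 interest = $39,585.32; pay $5,500.96 → $34,084.36
Month 2: $34,084.36 +$852.13 interest = $34,936.49; pay $5,500.96 → $29,435.53
Month 3: $29,435.53 +$852.13 interest = $30,287.66; pay $5,500.96 → $24,786.70
Month 4: $24,786.70 +$852.13 interest = $25,638.83; pay $5,500.96 → $20,137.87
Month 5: $20,137.87 +$852.13 interest = $20,990.00; pay $5,500.96 → $15,489.04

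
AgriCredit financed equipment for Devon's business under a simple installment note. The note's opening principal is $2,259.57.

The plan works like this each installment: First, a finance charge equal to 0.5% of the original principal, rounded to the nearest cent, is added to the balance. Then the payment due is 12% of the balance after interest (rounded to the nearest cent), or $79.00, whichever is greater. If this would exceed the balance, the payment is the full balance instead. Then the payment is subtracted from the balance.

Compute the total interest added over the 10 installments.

$113.00

Installment 1: $2,259.57 +$11.30 interest = $2,270.87; pay $272.50 → $1,998.37
Installment 2: $1,998.37 +$11.30 interest = $2,009.67; pay $241.16 → $1,768.51
Installment 3: $1,768.51 +$11.30 interest = $1,779.81; pay $213.58 → $1,566.23
Installment 4: $1,566.23 +$11.30 interest = $1,577.53; pay $189.30 → $1,388.23
Installment 5: $1,388.23 +$11.30 interest = $1,399.53; pay $167.94 → $1,231.59
Installment 6: $1,231.59 +$11.30 interest = $1,242.89; pay $149.15 → $1,093.74
Installment 7: $1,093.74 +$11.30 interest = $1,105.04; pay $132.60 → $972.44
Installment 8: $972.44 +$11.30 interest = $983.74; pay $118.05 → $865.69
Installment 9: $865.69 +$11.30 interest = $876.99; pay $105.24 → $771.75
Installment 10: $771.75 +$11.30 interest = $783.05; pay $93.97 → $689.08
Total interest: $11.30 + $11.30 + $11.30 + $11.30 + $11.30 + $11.30 + $11.30 + $11.30 + $11.30 + $11.30 = $113.00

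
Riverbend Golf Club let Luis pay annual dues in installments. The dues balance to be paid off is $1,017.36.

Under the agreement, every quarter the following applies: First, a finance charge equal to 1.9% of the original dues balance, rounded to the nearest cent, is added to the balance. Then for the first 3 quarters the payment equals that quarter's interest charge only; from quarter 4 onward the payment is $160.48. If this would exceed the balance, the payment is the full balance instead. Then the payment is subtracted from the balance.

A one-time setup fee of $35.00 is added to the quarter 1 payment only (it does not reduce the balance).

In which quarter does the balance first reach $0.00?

# | Opening | Interest | Payment | Fee | End bal
1 | $1,017.36 | $19.33 | $19.33 | $35.00 | $1,017.36
2 | $1,017.36 | $19.33 | $19.33 | — | $1,017.36
3 | $1,017.36 | $19.33 | $19.33 | — | $1,017.36
4 | $1,017.36 | $19.33 | $160.48 | — | $876.21
5 | $876.21 | $19.33 | $160.48 | — | $735.06
6 | $735.06 | $19.33 | $160.48 | — | $593.91
7 | $593.91 | $19.33 | $160.48 | — | $452.76
8 | $452.76 | $19.33 | $160.48 | — | $311.61
9 | $311.61 | $19.33 | $160.48 | — | $170.46
10 | $170.46 | $19.33 | $160.48 | — | $29.31
11 | $29.31 | $19.33 | $48.64 | — | $0.00
Balance reaches $0.00 in quarter 11.

11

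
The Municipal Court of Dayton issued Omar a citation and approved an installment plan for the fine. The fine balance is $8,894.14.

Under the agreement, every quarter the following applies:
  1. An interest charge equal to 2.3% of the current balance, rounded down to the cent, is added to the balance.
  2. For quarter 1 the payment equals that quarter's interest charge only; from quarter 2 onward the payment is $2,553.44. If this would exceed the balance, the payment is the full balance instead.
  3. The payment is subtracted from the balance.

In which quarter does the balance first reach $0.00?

5

Quarter 1: opening $8,894.14; interest $204.56 → $9,098.70; payment $204.56; balance $8,894.14
Quarter 2: opening $8,894.14; interest $204.56 → $9,098.70; payment $2,553.44; balance $6,545.26
Quarter 3: opening $6,545.26; interest $150.54 → $6,695.80; payment $2,553.44; balance $4,142.36
Quarter 4: opening $4,142.36; interest $95.27 → $4,237.63; payment $2,553.44; balance $1,684.19
Quarter 5: opening $1,684.19; interest $38.73 → $1,722.92; payment $1,722.92; balance $0.00
Balance reaches $0.00 in quarter 5.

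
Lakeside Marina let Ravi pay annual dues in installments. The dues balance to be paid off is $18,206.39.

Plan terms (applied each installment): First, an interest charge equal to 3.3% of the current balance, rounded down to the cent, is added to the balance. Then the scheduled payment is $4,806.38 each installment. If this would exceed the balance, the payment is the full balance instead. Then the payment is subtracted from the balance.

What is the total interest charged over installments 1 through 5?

$1,569.63

# | Opening | Interest | Payment | End bal
1 | $18,206.39 | $600.81 | $4,806.38 | $14,000.82
2 | $14,000.82 | $462.02 | $4,806.38 | $9,656.46
3 | $9,656.46 | $318.66 | $4,806.38 | $5,168.74
4 | $5,168.74 | $170.56 | $4,806.38 | $532.92
5 | $532.92 | $17.58 | $550.50 | $0.00
Total interest: $600.81 + $462.02 + $318.66 + $170.56 + $17.58 = $1,569.63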